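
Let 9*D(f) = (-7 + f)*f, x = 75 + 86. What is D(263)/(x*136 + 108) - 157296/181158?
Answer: -789719368/1494825237 ≈ -0.52830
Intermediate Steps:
x = 161
D(f) = f*(-7 + f)/9 (D(f) = ((-7 + f)*f)/9 = (f*(-7 + f))/9 = f*(-7 + f)/9)
D(263)/(x*136 + 108) - 157296/181158 = ((⅑)*263*(-7 + 263))/(161*136 + 108) - 157296/181158 = ((⅑)*263*256)/(21896 + 108) - 157296*1/181158 = (67328/9)/22004 - 26216/30193 = (67328/9)*(1/22004) - 26216/30193 = 16832/49509 - 26216/30193 = -789719368/1494825237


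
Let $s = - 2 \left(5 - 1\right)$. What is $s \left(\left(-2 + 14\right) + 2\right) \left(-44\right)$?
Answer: $4928$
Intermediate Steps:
$s = -8$ ($s = \left(-2\right) 4 = -8$)
$s \left(\left(-2 + 14\right) + 2\right) \left(-44\right) = - 8 \left(\left(-2 + 14\right) + 2\right) \left(-44\right) = - 8 \left(12 + 2\right) \left(-44\right) = \left(-8\right) 14 \left(-44\right) = \left(-112\right) \left(-44\right) = 4928$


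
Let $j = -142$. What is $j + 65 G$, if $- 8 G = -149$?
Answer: $\frac{8549}{8} \approx 1068.6$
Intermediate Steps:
$G = \frac{149}{8}$ ($G = \left(- \frac{1}{8}\right) \left(-149\right) = \frac{149}{8} \approx 18.625$)
$j + 65 G = -142 + 65 \cdot \frac{149}{8} = -142 + \frac{9685}{8} = \frac{8549}{8}$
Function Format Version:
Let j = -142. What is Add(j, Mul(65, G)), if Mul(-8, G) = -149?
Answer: Rational(8549, 8) ≈ 1068.6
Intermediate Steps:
G = Rational(149, 8) (G = Mul(Rational(-1, 8), -149) = Rational(149, 8) ≈ 18.625)
Add(j, Mul(65, G)) = Add(-142, Mul(65, Rational(149, 8))) = Add(-142, Rational(9685, 8)) = Rational(8549, 8)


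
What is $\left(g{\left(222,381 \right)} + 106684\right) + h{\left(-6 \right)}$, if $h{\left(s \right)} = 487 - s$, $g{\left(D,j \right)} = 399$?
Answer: $107576$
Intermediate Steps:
$\left(g{\left(222,381 \right)} + 106684\right) + h{\left(-6 \right)} = \left(399 + 106684\right) + \left(487 - -6\right) = 107083 + \left(487 + 6\right) = 107083 + 493 = 107576$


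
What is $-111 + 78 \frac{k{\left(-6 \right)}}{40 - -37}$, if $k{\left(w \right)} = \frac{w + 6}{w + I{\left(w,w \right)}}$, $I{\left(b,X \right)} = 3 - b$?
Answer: $-111$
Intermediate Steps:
$k{\left(w \right)} = 2 + \frac{w}{3}$ ($k{\left(w \right)} = \frac{w + 6}{w - \left(-3 + w\right)} = \frac{6 + w}{3} = \left(6 + w\right) \frac{1}{3} = 2 + \frac{w}{3}$)
$-111 + 78 \frac{k{\left(-6 \right)}}{40 - -37} = -111 + 78 \frac{2 + \frac{1}{3} \left(-6\right)}{40 - -37} = -111 + 78 \frac{2 - 2}{40 + 37} = -111 + 78 \cdot \frac{0}{77} = -111 + 78 \cdot 0 \cdot \frac{1}{77} = -111 + 78 \cdot 0 = -111 + 0 = -111$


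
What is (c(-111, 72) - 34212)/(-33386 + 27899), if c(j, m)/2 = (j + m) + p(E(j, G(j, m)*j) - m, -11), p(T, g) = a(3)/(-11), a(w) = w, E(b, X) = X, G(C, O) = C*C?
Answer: 125732/20119 ≈ 6.2494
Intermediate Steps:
G(C, O) = C²
p(T, g) = -3/11 (p(T, g) = 3/(-11) = 3*(-1/11) = -3/11)
c(j, m) = -6/11 + 2*j + 2*m (c(j, m) = 2*((j + m) - 3/11) = 2*(-3/11 + j + m) = -6/11 + 2*j + 2*m)
(c(-111, 72) - 34212)/(-33386 + 27899) = ((-6/11 + 2*(-111) + 2*72) - 34212)/(-33386 + 27899) = ((-6/11 - 222 + 144) - 34212)/(-5487) = (-864/11 - 34212)*(-1/5487) = -377196/11*(-1/5487) = 125732/20119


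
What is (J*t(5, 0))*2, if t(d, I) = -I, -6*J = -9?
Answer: 0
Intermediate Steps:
J = 3/2 (J = -1/6*(-9) = 3/2 ≈ 1.5000)
(J*t(5, 0))*2 = (3*(-1*0)/2)*2 = ((3/2)*0)*2 = 0*2 = 0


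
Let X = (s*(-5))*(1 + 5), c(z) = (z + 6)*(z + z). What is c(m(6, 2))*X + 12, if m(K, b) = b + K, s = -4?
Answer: 26892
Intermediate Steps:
m(K, b) = K + b
c(z) = 2*z*(6 + z) (c(z) = (6 + z)*(2*z) = 2*z*(6 + z))
X = 120 (X = (-4*(-5))*(1 + 5) = 20*6 = 120)
c(m(6, 2))*X + 12 = (2*(6 + 2)*(6 + (6 + 2)))*120 + 12 = (2*8*(6 + 8))*120 + 12 = (2*8*14)*120 + 12 = 224*120 + 12 = 26880 + 12 = 26892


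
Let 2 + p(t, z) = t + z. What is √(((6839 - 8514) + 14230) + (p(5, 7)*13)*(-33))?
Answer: √8265 ≈ 90.912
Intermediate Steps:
p(t, z) = -2 + t + z (p(t, z) = -2 + (t + z) = -2 + t + z)
√(((6839 - 8514) + 14230) + (p(5, 7)*13)*(-33)) = √(((6839 - 8514) + 14230) + ((-2 + 5 + 7)*13)*(-33)) = √((-1675 + 14230) + (10*13)*(-33)) = √(12555 + 130*(-33)) = √(12555 - 4290) = √8265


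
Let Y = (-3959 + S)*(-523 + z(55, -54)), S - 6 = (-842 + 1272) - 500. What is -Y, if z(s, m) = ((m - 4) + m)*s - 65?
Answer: -27147204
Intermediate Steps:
S = -64 (S = 6 + ((-842 + 1272) - 500) = 6 + (430 - 500) = 6 - 70 = -64)
z(s, m) = -65 + s*(-4 + 2*m) (z(s, m) = ((-4 + m) + m)*s - 65 = (-4 + 2*m)*s - 65 = s*(-4 + 2*m) - 65 = -65 + s*(-4 + 2*m))
Y = 27147204 (Y = (-3959 - 64)*(-523 + (-65 - 4*55 + 2*(-54)*55)) = -4023*(-523 + (-65 - 220 - 5940)) = -4023*(-523 - 6225) = -4023*(-6748) = 27147204)
-Y = -1*27147204 = -27147204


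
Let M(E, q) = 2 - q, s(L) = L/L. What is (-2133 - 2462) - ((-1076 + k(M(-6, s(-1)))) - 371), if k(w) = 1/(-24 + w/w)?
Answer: -72403/23 ≈ -3148.0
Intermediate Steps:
s(L) = 1
k(w) = -1/23 (k(w) = 1/(-24 + 1) = 1/(-23) = -1/23)
(-2133 - 2462) - ((-1076 + k(M(-6, s(-1)))) - 371) = (-2133 - 2462) - ((-1076 - 1/23) - 371) = -4595 - (-24749/23 - 371) = -4595 - 1*(-33282/23) = -4595 + 33282/23 = -72403/23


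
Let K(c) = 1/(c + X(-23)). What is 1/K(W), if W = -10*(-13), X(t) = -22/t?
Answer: 3012/23 ≈ 130.96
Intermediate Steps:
W = 130
K(c) = 1/(22/23 + c) (K(c) = 1/(c - 22/(-23)) = 1/(c - 22*(-1/23)) = 1/(c + 22/23) = 1/(22/23 + c))
1/K(W) = 1/(23/(22 + 23*130)) = 1/(23/(22 + 2990)) = 1/(23/3012) = 3012/23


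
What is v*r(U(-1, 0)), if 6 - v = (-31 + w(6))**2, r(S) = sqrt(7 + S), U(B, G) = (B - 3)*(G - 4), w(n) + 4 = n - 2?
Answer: -955*sqrt(23) ≈ -4580.0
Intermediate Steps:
w(n) = -6 + n (w(n) = -4 + (n - 2) = -4 + (-2 + n) = -6 + n)
U(B, G) = (-4 + G)*(-3 + B) (U(B, G) = (-3 + B)*(-4 + G) = (-4 + G)*(-3 + B))
v = -955 (v = 6 - (-31 + (-6 + 6))**2 = 6 - (-31 + 0)**2 = 6 - 1*(-31)**2 = 6 - 1*961 = 6 - 961 = -955)
v*r(U(-1, 0)) = -955*sqrt(7 + (12 - 4*(-1) - 3*0 - 1*0)) = -955*sqrt(7 + (12 + 4 + 0 + 0)) = -955*sqrt(7 + 16) = -955*sqrt(23)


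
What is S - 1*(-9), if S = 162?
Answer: 171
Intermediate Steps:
S - 1*(-9) = 162 - 1*(-9) = 162 + 9 = 171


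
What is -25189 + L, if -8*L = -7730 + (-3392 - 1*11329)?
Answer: -179061/8 ≈ -22383.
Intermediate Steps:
L = 22451/8 (L = -(-7730 + (-3392 - 1*11329))/8 = -(-7730 + (-3392 - 11329))/8 = -(-7730 - 14721)/8 = -⅛*(-22451) = 22451/8 ≈ 2806.4)
-25189 + L = -25189 + 22451/8 = -179061/8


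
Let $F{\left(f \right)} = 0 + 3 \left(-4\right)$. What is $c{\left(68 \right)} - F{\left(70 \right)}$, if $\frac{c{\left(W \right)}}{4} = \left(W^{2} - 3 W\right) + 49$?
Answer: $17888$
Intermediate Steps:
$F{\left(f \right)} = -12$ ($F{\left(f \right)} = 0 - 12 = -12$)
$c{\left(W \right)} = 196 - 12 W + 4 W^{2}$ ($c{\left(W \right)} = 4 \left(\left(W^{2} - 3 W\right) + 49\right) = 4 \left(49 + W^{2} - 3 W\right) = 196 - 12 W + 4 W^{2}$)
$c{\left(68 \right)} - F{\left(70 \right)} = \left(196 - 816 + 4 \cdot 68^{2}\right) - -12 = \left(196 - 816 + 4 \cdot 4624\right) + 12 = \left(196 - 816 + 18496\right) + 12 = 17876 + 12 = 17888$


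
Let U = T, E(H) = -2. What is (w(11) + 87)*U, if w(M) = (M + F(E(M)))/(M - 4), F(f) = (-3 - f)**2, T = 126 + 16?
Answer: 88182/7 ≈ 12597.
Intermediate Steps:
T = 142
U = 142
w(M) = (1 + M)/(-4 + M) (w(M) = (M + (3 - 2)**2)/(M - 4) = (M + 1**2)/(-4 + M) = (M + 1)/(-4 + M) = (1 + M)/(-4 + M))
(w(11) + 87)*U = ((1 + 11)/(-4 + 11) + 87)*142 = (12/7 + 87)*142 = (621/7)*142 = 88182/7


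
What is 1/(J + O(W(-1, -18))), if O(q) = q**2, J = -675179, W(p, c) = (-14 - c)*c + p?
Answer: -1/669850 ≈ -1.4929e-6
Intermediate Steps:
W(p, c) = p + c*(-14 - c) (W(p, c) = c*(-14 - c) + p = p + c*(-14 - c))
1/(J + O(W(-1, -18))) = 1/(-675179 + (-1 - 1*(-18)**2 - 14*(-18))**2) = 1/(-675179 + (-1 - 1*324 + 252)**2) = 1/(-675179 + (-1 - 324 + 252)**2) = 1/(-675179 + (-73)**2) = 1/(-675179 + 5329) = 1/(-669850) = -1/669850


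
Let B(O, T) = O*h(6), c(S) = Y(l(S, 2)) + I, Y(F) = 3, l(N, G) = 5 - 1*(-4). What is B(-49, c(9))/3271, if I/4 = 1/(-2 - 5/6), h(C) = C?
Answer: -294/3271 ≈ -0.089881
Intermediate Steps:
l(N, G) = 9 (l(N, G) = 5 + 4 = 9)
I = -24/17 (I = 4/(-2 - 5/6) = 4/(-2 - 5*⅙) = 4/(-2 - ⅚) = 4/(-17/6) = 4*(-6/17) = -24/17 ≈ -1.4118)
c(S) = 27/17 (c(S) = 3 - 24/17 = 27/17)
B(O, T) = 6*O (B(O, T) = O*6 = 6*O)
B(-49, c(9))/3271 = (6*(-49))/3271 = -294*1/3271 = -294/3271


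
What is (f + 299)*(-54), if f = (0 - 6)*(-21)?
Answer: -22950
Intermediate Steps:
f = 126 (f = -6*(-21) = 126)
(f + 299)*(-54) = (126 + 299)*(-54) = 425*(-54) = -22950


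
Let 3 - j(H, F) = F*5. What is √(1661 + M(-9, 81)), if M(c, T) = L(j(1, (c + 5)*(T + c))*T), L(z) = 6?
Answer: √1667 ≈ 40.829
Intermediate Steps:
j(H, F) = 3 - 5*F (j(H, F) = 3 - F*5 = 3 - 5*F)
M(c, T) = 6
√(1661 + M(-9, 81)) = √(1661 + 6) = √1667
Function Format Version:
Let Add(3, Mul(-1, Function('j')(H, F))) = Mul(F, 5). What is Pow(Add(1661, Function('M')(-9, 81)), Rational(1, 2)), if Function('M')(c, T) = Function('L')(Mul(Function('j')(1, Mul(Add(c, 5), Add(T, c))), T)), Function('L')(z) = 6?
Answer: Pow(1667, Rational(1, 2)) ≈ 40.829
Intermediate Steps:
Function('j')(H, F) = Add(3, Mul(-5, F)) (Function('j')(H, F) = Add(3, Mul(-1, Mul(F, 5))) = Add(3, Mul(-1, Mul(5, F))) = Add(3, Mul(-5, F)))
Function('M')(c, T) = 6
Pow(Add(1661, Function('M')(-9, 81)), Rational(1, 2)) = Pow(Add(1661, 6), Rational(1, 2)) = Pow(1667, Rational(1, 2))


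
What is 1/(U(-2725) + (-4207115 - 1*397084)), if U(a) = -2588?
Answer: -1/4606787 ≈ -2.1707e-7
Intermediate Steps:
1/(U(-2725) + (-4207115 - 1*397084)) = 1/(-2588 + (-4207115 - 1*397084)) = 1/(-2588 + (-4207115 - 397084)) = 1/(-2588 - 4604199) = 1/(-4606787) = -1/4606787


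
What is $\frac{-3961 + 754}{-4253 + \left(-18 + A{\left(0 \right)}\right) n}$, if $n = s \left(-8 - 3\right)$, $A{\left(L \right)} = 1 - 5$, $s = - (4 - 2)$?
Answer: $\frac{1069}{1579} \approx 0.67701$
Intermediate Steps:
$s = -2$ ($s = \left(-1\right) 2 = -2$)
$A{\left(L \right)} = -4$ ($A{\left(L \right)} = 1 - 5 = -4$)
$n = 22$ ($n = - 2 \left(-8 - 3\right) = \left(-2\right) \left(-11\right) = 22$)
$\frac{-3961 + 754}{-4253 + \left(-18 + A{\left(0 \right)}\right) n} = \frac{-3961 + 754}{-4253 + \left(-18 - 4\right) 22} = - \frac{3207}{-4253 - 484} = - \frac{3207}{-4737} = \left(-3207\right) \left(- \frac{1}{4737}\right) = \frac{1069}{1579}$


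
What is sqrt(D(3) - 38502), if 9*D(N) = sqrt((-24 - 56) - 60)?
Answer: sqrt(-346518 + 2*I*sqrt(35))/3 ≈ 0.00335 + 196.22*I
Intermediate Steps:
D(N) = 2*I*sqrt(35)/9 (D(N) = sqrt((-24 - 56) - 60)/9 = sqrt(-80 - 60)/9 = sqrt(-140)/9 = (2*I*sqrt(35))/9 = 2*I*sqrt(35)/9)
sqrt(D(3) - 38502) = sqrt(2*I*sqrt(35)/9 - 38502) = sqrt(-38502 + 2*I*sqrt(35)/9)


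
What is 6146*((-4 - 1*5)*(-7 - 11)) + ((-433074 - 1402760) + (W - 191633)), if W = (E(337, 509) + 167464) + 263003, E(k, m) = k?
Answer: -601011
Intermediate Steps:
W = 430804 (W = (337 + 167464) + 263003 = 167801 + 263003 = 430804)
6146*((-4 - 1*5)*(-7 - 11)) + ((-433074 - 1402760) + (W - 191633)) = 6146*((-4 - 1*5)*(-7 - 11)) + ((-433074 - 1402760) + (430804 - 191633)) = 6146*((-4 - 5)*(-18)) + (-1835834 + 239171) = 6146*(-9*(-18)) - 1596663 = 6146*162 - 1596663 = 995652 - 1596663 = -601011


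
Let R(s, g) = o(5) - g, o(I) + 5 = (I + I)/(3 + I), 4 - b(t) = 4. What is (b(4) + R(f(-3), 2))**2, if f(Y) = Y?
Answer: 529/16 ≈ 33.063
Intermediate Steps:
b(t) = 0 (b(t) = 4 - 1*4 = 4 - 4 = 0)
o(I) = -5 + 2*I/(3 + I) (o(I) = -5 + (I + I)/(3 + I) = -5 + (2*I)/(3 + I) = -5 + 2*I/(3 + I))
R(s, g) = -15/4 - g (R(s, g) = 3*(-5 - 1*5)/(3 + 5) - g = 3*(-5 - 5)/8 - g = 3*(1/8)*(-10) - g = -15/4 - g)
(b(4) + R(f(-3), 2))**2 = (0 + (-15/4 - 1*2))**2 = (0 + (-15/4 - 2))**2 = (0 - 23/4)**2 = (-23/4)**2 = 529/16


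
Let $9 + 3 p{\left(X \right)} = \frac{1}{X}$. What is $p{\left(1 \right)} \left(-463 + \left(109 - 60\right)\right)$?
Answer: $1104$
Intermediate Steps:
$p{\left(X \right)} = -3 + \frac{1}{3 X}$
$p{\left(1 \right)} \left(-463 + \left(109 - 60\right)\right) = \left(-3 + \frac{1}{3 \cdot 1}\right) \left(-463 + \left(109 - 60\right)\right) = \left(-3 + \frac{1}{3} \cdot 1\right) \left(-463 + \left(109 - 60\right)\right) = \left(-3 + \frac{1}{3}\right) \left(-463 + 49\right) = \left(- \frac{8}{3}\right) \left(-414\right) = 1104$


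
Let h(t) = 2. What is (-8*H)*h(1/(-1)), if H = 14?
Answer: -224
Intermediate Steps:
(-8*H)*h(1/(-1)) = -8*14*2 = -112*2 = -224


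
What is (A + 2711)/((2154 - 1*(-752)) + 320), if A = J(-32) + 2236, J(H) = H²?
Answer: 5971/3226 ≈ 1.8509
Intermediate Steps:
A = 3260 (A = (-32)² + 2236 = 1024 + 2236 = 3260)
(A + 2711)/((2154 - 1*(-752)) + 320) = (3260 + 2711)/((2154 - 1*(-752)) + 320) = 5971/((2154 + 752) + 320) = 5971/(2906 + 320) = 5971/3226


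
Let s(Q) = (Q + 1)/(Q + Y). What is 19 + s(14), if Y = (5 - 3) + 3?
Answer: 376/19 ≈ 19.789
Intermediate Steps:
Y = 5 (Y = 2 + 3 = 5)
s(Q) = (1 + Q)/(5 + Q) (s(Q) = (Q + 1)/(Q + 5) = (1 + Q)/(5 + Q))
19 + s(14) = 19 + (1 + 14)/(5 + 14) = 19 + 15/19 = 376/19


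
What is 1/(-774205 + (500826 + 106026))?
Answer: -1/167353 ≈ -5.9754e-6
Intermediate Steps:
1/(-774205 + (500826 + 106026)) = 1/(-774205 + 606852) = 1/(-167353) = -1/167353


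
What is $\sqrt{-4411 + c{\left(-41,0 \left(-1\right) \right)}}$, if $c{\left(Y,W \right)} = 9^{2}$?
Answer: $i \sqrt{4330} \approx 65.803 i$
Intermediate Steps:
$c{\left(Y,W \right)} = 81$
$\sqrt{-4411 + c{\left(-41,0 \left(-1\right) \right)}} = \sqrt{-4411 + 81} = \sqrt{-4330} = i \sqrt{4330}$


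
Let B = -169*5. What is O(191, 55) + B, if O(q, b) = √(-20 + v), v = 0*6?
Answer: -845 + 2*I*√5 ≈ -845.0 + 4.4721*I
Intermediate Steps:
v = 0
O(q, b) = 2*I*√5 (O(q, b) = √(-20 + 0) = √(-20) = 2*I*√5)
B = -845
O(191, 55) + B = 2*I*√5 - 845 = -845 + 2*I*√5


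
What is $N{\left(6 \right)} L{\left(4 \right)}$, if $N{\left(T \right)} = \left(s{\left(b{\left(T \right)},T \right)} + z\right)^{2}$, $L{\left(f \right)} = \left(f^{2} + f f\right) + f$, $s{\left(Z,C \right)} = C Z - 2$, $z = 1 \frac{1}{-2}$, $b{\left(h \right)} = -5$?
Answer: $38025$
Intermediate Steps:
$z = - \frac{1}{2}$ ($z = 1 \left(- \frac{1}{2}\right) = - \frac{1}{2} \approx -0.5$)
$s{\left(Z,C \right)} = -2 + C Z$
$L{\left(f \right)} = f + 2 f^{2}$ ($L{\left(f \right)} = \left(f^{2} + f^{2}\right) + f = 2 f^{2} + f = f + 2 f^{2}$)
$N{\left(T \right)} = \left(- \frac{5}{2} - 5 T\right)^{2}$ ($N{\left(T \right)} = \left(\left(-2 + T \left(-5\right)\right) - \frac{1}{2}\right)^{2} = \left(\left(-2 - 5 T\right) - \frac{1}{2}\right)^{2} = \left(- \frac{5}{2} - 5 T\right)^{2}$)
$N{\left(6 \right)} L{\left(4 \right)} = \frac{25 \left(1 + 2 \cdot 6\right)^{2}}{4} \cdot 4 \left(1 + 2 \cdot 4\right) = \frac{25 \left(1 + 12\right)^{2}}{4} \cdot 4 \left(1 + 8\right) = \frac{25 \cdot 13^{2}}{4} \cdot 4 \cdot 9 = \frac{25}{4} \cdot 169 \cdot 36 = \frac{4225}{4} \cdot 36 = 38025$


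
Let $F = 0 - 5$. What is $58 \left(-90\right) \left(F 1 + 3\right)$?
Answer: $10440$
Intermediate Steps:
$F = -5$
$58 \left(-90\right) \left(F 1 + 3\right) = 58 \left(-90\right) \left(\left(-5\right) 1 + 3\right) = - 5220 \left(-5 + 3\right) = \left(-5220\right) \left(-2\right) = 10440$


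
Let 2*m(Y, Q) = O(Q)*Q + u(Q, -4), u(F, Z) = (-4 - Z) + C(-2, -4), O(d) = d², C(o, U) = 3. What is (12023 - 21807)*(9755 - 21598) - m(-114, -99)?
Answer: 116357060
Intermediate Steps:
u(F, Z) = -1 - Z (u(F, Z) = (-4 - Z) + 3 = -1 - Z)
m(Y, Q) = 3/2 + Q³/2 (m(Y, Q) = (Q²*Q + (-1 - 1*(-4)))/2 = (Q³ + (-1 + 4))/2 = (Q³ + 3)/2 = (3 + Q³)/2 = 3/2 + Q³/2)
(12023 - 21807)*(9755 - 21598) - m(-114, -99) = (12023 - 21807)*(9755 - 21598) - (3/2 + (½)*(-99)³) = -9784*(-11843) - (3/2 + (½)*(-970299)) = 115871912 - (3/2 - 970299/2) = 115871912 - 1*(-485148) = 115871912 + 485148 = 116357060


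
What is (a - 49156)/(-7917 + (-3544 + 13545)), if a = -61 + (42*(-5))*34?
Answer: -56357/2084 ≈ -27.043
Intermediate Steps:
a = -7201 (a = -61 - 210*34 = -61 - 7140 = -7201)
(a - 49156)/(-7917 + (-3544 + 13545)) = (-7201 - 49156)/(-7917 + (-3544 + 13545)) = -56357/(-7917 + 10001) = -56357/2084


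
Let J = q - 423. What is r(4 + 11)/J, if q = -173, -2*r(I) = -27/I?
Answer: -9/5960 ≈ -0.0015101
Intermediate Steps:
r(I) = 27/(2*I) (r(I) = -(-27)/(2*I) = 27/(2*I))
J = -596 (J = -173 - 423 = -596)
r(4 + 11)/J = (27/(2*(4 + 11)))/(-596) = ((27/2)/15)*(-1/596) = ((27/2)*(1/15))*(-1/596) = (9/10)*(-1/596) = -9/5960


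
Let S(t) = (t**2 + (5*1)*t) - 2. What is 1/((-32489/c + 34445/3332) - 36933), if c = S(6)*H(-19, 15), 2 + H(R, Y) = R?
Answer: -159936/5901396737 ≈ -2.7101e-5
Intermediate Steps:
S(t) = -2 + t**2 + 5*t (S(t) = (t**2 + 5*t) - 2 = -2 + t**2 + 5*t)
H(R, Y) = -2 + R
c = -1344 (c = (-2 + 6**2 + 5*6)*(-2 - 19) = (-2 + 36 + 30)*(-21) = 64*(-21) = -1344)
1/((-32489/c + 34445/3332) - 36933) = 1/((-32489/(-1344) + 34445/3332) - 36933) = 1/((-32489*(-1/1344) + 34445*(1/3332)) - 36933) = 1/((32489/1344 + 34445/3332) - 36933) = 1/(5519551/159936 - 36933) = 1/(-5901396737/159936) = -159936/5901396737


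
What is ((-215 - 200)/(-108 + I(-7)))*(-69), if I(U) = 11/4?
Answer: -114540/421 ≈ -272.07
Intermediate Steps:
I(U) = 11/4 (I(U) = 11*(¼) = 11/4)
((-215 - 200)/(-108 + I(-7)))*(-69) = ((-215 - 200)/(-108 + 11/4))*(-69) = -415/(-421/4)*(-69) = -415*(-4/421)*(-69) = (1660/421)*(-69) = -114540/421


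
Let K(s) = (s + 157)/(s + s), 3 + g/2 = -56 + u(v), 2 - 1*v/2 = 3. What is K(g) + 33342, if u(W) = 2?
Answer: 7601933/228 ≈ 33342.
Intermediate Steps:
v = -2 (v = 4 - 2*3 = 4 - 6 = -2)
g = -114 (g = -6 + 2*(-56 + 2) = -6 + 2*(-54) = -6 - 108 = -114)
K(s) = (157 + s)/(2*s) (K(s) = (157 + s)/((2*s)) = (157 + s)*(1/(2*s)) = (157 + s)/(2*s))
K(g) + 33342 = (½)*(157 - 114)/(-114) + 33342 = (½)*(-1/114)*43 + 33342 = -43/228 + 33342 = 7601933/228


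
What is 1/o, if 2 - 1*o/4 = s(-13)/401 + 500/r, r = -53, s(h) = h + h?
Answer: 21253/977536 ≈ 0.021741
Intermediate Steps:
s(h) = 2*h
o = 977536/21253 (o = 8 - 4*((2*(-13))/401 + 500/(-53)) = 8 - 4*(-26*1/401 + 500*(-1/53)) = 8 - 4*(-26/401 - 500/53) = 8 - 4*(-201878/21253) = 8 + 807512/21253 = 977536/21253 ≈ 45.995)
1/o = 1/(977536/21253) = 21253/977536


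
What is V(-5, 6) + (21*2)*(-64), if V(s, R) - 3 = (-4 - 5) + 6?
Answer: -2688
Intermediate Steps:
V(s, R) = 0 (V(s, R) = 3 + ((-4 - 5) + 6) = 3 + (-9 + 6) = 3 - 3 = 0)
V(-5, 6) + (21*2)*(-64) = 0 + (21*2)*(-64) = 0 + 42*(-64) = 0 - 2688 = -2688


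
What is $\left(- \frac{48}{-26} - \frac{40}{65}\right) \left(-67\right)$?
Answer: $- \frac{1072}{13} \approx -82.462$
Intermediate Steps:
$\left(- \frac{48}{-26} - \frac{40}{65}\right) \left(-67\right) = \left(\left(-48\right) \left(- \frac{1}{26}\right) - \frac{8}{13}\right) \left(-67\right) = \left(\frac{24}{13} - \frac{8}{13}\right) \left(-67\right) = \frac{16}{13} \left(-67\right) = - \frac{1072}{13}$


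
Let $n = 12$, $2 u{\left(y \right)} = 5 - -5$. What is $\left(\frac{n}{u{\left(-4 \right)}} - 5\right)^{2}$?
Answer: $\frac{169}{25} \approx 6.76$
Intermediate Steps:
$u{\left(y \right)} = 5$ ($u{\left(y \right)} = \frac{5 - -5}{2} = \frac{5 + 5}{2} = \frac{1}{2} \cdot 10 = 5$)
$\left(\frac{n}{u{\left(-4 \right)}} - 5\right)^{2} = \left(\frac{12}{5} - 5\right)^{2} = \left(- \frac{13}{5}\right)^{2} = \frac{169}{25}$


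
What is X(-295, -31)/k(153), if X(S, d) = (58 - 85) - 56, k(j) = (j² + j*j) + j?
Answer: -83/46971 ≈ -0.0017670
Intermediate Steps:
k(j) = j + 2*j² (k(j) = (j² + j²) + j = 2*j² + j = j + 2*j²)
X(S, d) = -83 (X(S, d) = -27 - 56 = -83)
X(-295, -31)/k(153) = -83*1/(153*(1 + 2*153)) = -83*1/(153*(1 + 306)) = -83/(153*307) = -83/46971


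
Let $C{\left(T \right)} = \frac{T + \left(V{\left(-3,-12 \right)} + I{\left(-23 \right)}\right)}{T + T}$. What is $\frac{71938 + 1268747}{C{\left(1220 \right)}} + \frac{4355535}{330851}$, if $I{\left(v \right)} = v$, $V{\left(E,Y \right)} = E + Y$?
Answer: $\frac{180384760367295}{65177647} \approx 2.7676 \cdot 10^{6}$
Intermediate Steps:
$C{\left(T \right)} = \frac{-38 + T}{2 T}$ ($C{\left(T \right)} = \frac{T - 38}{T + T} = \frac{T - 38}{2 T} = \left(T - 38\right) \frac{1}{2 T} = \left(-38 + T\right) \frac{1}{2 T} = \frac{-38 + T}{2 T}$)
$\frac{71938 + 1268747}{C{\left(1220 \right)}} + \frac{4355535}{330851} = \frac{71938 + 1268747}{\frac{1}{2} \cdot \frac{1}{1220} \left(-38 + 1220\right)} + \frac{4355535}{330851} = \frac{1340685}{\frac{1}{2} \cdot \frac{1}{1220} \cdot 1182} + 4355535 \cdot \frac{1}{330851} = \frac{1340685}{\frac{591}{1220}} + \frac{4355535}{330851} = 1340685 \cdot \frac{1220}{591} + \frac{4355535}{330851} = \frac{545211900}{197} + \frac{4355535}{330851} = \frac{180384760367295}{65177647}$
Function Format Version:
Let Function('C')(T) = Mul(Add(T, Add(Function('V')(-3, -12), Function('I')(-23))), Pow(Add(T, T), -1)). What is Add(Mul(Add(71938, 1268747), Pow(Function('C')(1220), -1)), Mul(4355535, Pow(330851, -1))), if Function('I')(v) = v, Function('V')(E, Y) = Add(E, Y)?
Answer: Rational(180384760367295, 65177647) ≈ 2.7676e+6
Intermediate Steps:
Function('C')(T) = Mul(Rational(1, 2), Pow(T, -1), Add(-38, T)) (Function('C')(T) = Mul(Add(T, Add(Add(-3, -12), -23)), Pow(Add(T, T), -1)) = Mul(Add(T, Add(-15, -23)), Pow(Mul(2, T), -1)) = Mul(Add(T, -38), Mul(Rational(1, 2), Pow(T, -1))) = Mul(Add(-38, T), Mul(Rational(1, 2), Pow(T, -1))) = Mul(Rational(1, 2), Pow(T, -1), Add(-38, T)))
Add(Mul(Add(71938, 1268747), Pow(Function('C')(1220), -1)), Mul(4355535, Pow(330851, -1))) = Add(Mul(Add(71938, 1268747), Pow(Mul(Rational(1, 2), Pow(1220, -1), Add(-38, 1220)), -1)), Mul(4355535, Pow(330851, -1))) = Add(Mul(1340685, Pow(Mul(Rational(1, 2), Rational(1, 1220), 1182), -1)), Mul(4355535, Rational(1, 330851))) = Add(Mul(1340685, Pow(Rational(591, 1220), -1)), Rational(4355535, 330851)) = Add(Mul(1340685, Rational(1220, 591)), Rational(4355535, 330851)) = Add(Rational(545211900, 197), Rational(4355535, 330851)) = Rational(180384760367295, 65177647)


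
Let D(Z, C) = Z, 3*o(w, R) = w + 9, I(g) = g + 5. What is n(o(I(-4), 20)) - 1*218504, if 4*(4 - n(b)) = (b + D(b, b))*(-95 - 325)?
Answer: -217800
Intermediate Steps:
I(g) = 5 + g
o(w, R) = 3 + w/3 (o(w, R) = (w + 9)/3 = (9 + w)/3 = 3 + w/3)
n(b) = 4 + 210*b (n(b) = 4 - (b + b)*(-95 - 325)/4 = 4 - 2*b*(-420)/4 = 4 - (-210)*b = 4 + 210*b)
n(o(I(-4), 20)) - 1*218504 = (4 + 210*(3 + (5 - 4)/3)) - 1*218504 = (4 + 210*(3 + (⅓)*1)) - 218504 = (4 + 210*(3 + ⅓)) - 218504 = (4 + 210*(10/3)) - 218504 = (4 + 700) - 218504 = 704 - 218504 = -217800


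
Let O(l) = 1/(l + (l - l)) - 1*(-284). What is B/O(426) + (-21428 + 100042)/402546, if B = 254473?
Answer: 948863276363/1058739735 ≈ 896.22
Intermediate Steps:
O(l) = 284 + 1/l (O(l) = 1/(l + 0) + 284 = 1/l + 284 = 284 + 1/l)
B/O(426) + (-21428 + 100042)/402546 = 254473/(284 + 1/426) + (-21428 + 100042)/402546 = 254473/(284 + 1/426) + 78614*(1/402546) = 254473/(120985/426) + 1709/8751 = 254473*(426/120985) + 1709/8751 = 108405498/120985 + 1709/8751 = 948863276363/1058739735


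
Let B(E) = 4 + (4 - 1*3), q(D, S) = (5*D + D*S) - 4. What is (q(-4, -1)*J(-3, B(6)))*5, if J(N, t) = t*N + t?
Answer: 1000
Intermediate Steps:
q(D, S) = -4 + 5*D + D*S
B(E) = 5 (B(E) = 4 + (4 - 3) = 4 + 1 = 5)
J(N, t) = t + N*t (J(N, t) = N*t + t = t + N*t)
(q(-4, -1)*J(-3, B(6)))*5 = ((-4 + 5*(-4) - 4*(-1))*(5*(1 - 3)))*5 = ((-4 - 20 + 4)*(5*(-2)))*5 = -20*(-10)*5 = 200*5 = 1000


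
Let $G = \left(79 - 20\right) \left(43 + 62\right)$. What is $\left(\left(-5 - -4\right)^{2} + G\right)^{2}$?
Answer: $38390416$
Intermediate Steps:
$G = 6195$ ($G = 59 \cdot 105 = 6195$)
$\left(\left(-5 - -4\right)^{2} + G\right)^{2} = \left(\left(-5 - -4\right)^{2} + 6195\right)^{2} = \left(\left(-5 + 4\right)^{2} + 6195\right)^{2} = \left(\left(-1\right)^{2} + 6195\right)^{2} = \left(1 + 6195\right)^{2} = 6196^{2} = 38390416$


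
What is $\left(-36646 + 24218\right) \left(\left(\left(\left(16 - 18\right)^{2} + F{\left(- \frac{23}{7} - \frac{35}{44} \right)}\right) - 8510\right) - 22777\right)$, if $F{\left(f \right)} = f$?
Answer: $\frac{29940360047}{77} \approx 3.8884 \cdot 10^{8}$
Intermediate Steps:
$\left(-36646 + 24218\right) \left(\left(\left(\left(16 - 18\right)^{2} + F{\left(- \frac{23}{7} - \frac{35}{44} \right)}\right) - 8510\right) - 22777\right) = \left(-36646 + 24218\right) \left(\left(\left(\left(16 - 18\right)^{2} - \left(\frac{23}{7} + \frac{35}{44}\right)\right) - 8510\right) - 22777\right) = - 12428 \left(\left(\left(\left(-2\right)^{2} - \frac{1257}{308}\right) - 8510\right) - 22777\right) = - 12428 \left(\left(\left(4 - \frac{1257}{308}\right) - 8510\right) - 22777\right) = - 12428 \left(\left(- \frac{25}{308} - 8510\right) - 22777\right) = - 12428 \left(- \frac{2621105}{308} - 22777\right) = \left(-12428\right) \left(- \frac{9636421}{308}\right) = \frac{29940360047}{77}$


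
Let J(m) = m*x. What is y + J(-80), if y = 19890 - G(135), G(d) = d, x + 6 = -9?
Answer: 20955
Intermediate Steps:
x = -15 (x = -6 - 9 = -15)
J(m) = -15*m (J(m) = m*(-15) = -15*m)
y = 19755 (y = 19890 - 1*135 = 19890 - 135 = 19755)
y + J(-80) = 19755 - 15*(-80) = 19755 + 1200 = 20955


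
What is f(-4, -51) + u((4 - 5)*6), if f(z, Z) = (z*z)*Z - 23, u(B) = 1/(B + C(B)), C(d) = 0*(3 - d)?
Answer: -5035/6 ≈ -839.17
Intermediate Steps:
C(d) = 0
u(B) = 1/B (u(B) = 1/(B + 0) = 1/B)
f(z, Z) = -23 + Z*z² (f(z, Z) = z²*Z - 23 = Z*z² - 23 = -23 + Z*z²)
f(-4, -51) + u((4 - 5)*6) = (-23 - 51*(-4)²) + 1/((4 - 5)*6) = (-23 - 51*16) + 1/(-1*6) = (-23 - 816) + 1/(-6) = -839 - ⅙ = -5035/6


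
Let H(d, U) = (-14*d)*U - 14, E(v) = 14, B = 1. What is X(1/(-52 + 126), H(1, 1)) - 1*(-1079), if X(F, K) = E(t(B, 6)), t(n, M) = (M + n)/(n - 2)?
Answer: 1093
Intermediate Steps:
t(n, M) = (M + n)/(-2 + n)
H(d, U) = -14 - 14*U*d (H(d, U) = -14*U*d - 14 = -14 - 14*U*d)
X(F, K) = 14
X(1/(-52 + 126), H(1, 1)) - 1*(-1079) = 14 - 1*(-1079) = 14 + 1079 = 1093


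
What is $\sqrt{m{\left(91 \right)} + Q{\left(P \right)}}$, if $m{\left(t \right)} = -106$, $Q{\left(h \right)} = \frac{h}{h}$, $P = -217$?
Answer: $i \sqrt{105} \approx 10.247 i$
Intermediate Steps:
$Q{\left(h \right)} = 1$
$\sqrt{m{\left(91 \right)} + Q{\left(P \right)}} = \sqrt{-106 + 1} = \sqrt{-105} = i \sqrt{105}$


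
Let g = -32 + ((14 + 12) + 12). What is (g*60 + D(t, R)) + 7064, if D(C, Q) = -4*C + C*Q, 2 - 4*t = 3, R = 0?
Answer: 7425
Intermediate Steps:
t = -1/4 (t = 1/2 - 1/4*3 = 1/2 - 3/4 = -1/4 ≈ -0.25000)
g = 6 (g = -32 + (26 + 12) = -32 + 38 = 6)
(g*60 + D(t, R)) + 7064 = (6*60 - (-4 + 0)/4) + 7064 = (360 - 1/4*(-4)) + 7064 = (360 + 1) + 7064 = 361 + 7064 = 7425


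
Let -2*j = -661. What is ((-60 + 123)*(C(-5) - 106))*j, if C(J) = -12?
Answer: -2456937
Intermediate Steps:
j = 661/2 (j = -½*(-661) = 661/2 ≈ 330.50)
((-60 + 123)*(C(-5) - 106))*j = ((-60 + 123)*(-12 - 106))*(661/2) = (63*(-118))*(661/2) = -7434*661/2 = -2456937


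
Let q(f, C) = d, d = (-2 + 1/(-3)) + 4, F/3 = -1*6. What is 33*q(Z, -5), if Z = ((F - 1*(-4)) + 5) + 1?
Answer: 55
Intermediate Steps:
F = -18 (F = 3*(-1*6) = 3*(-6) = -18)
Z = -8 (Z = ((-18 - 1*(-4)) + 5) + 1 = ((-18 + 4) + 5) + 1 = (-14 + 5) + 1 = -9 + 1 = -8)
d = 5/3 (d = (-2 - 1/3) + 4 = -7/3 + 4 = 5/3 ≈ 1.6667)
q(f, C) = 5/3
33*q(Z, -5) = 33*(5/3) = 55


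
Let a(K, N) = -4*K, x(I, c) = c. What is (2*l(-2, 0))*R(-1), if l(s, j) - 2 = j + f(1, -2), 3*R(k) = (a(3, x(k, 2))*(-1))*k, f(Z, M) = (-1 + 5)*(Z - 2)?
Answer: 16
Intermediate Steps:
f(Z, M) = -8 + 4*Z (f(Z, M) = 4*(-2 + Z) = -8 + 4*Z)
R(k) = 4*k (R(k) = ((-4*3*(-1))*k)/3 = ((-12*(-1))*k)/3 = (12*k)/3 = 4*k)
l(s, j) = -2 + j (l(s, j) = 2 + (j + (-8 + 4*1)) = 2 + (j + (-8 + 4)) = 2 + (j - 4) = 2 + (-4 + j) = -2 + j)
(2*l(-2, 0))*R(-1) = (2*(-2 + 0))*(4*(-1)) = (2*(-2))*(-4) = -4*(-4) = 16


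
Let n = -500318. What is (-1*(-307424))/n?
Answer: -11824/19243 ≈ -0.61446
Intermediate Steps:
(-1*(-307424))/n = -1*(-307424)/(-500318) = 307424*(-1/500318) = -11824/19243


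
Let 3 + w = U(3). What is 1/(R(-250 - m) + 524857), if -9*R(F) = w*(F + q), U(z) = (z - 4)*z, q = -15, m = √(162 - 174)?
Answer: 4722123/2477605069729 + 12*I*√3/2477605069729 ≈ 1.9059e-6 + 8.389e-12*I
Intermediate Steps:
m = 2*I*√3 (m = √(-12) = 2*I*√3 ≈ 3.4641*I)
U(z) = z*(-4 + z) (U(z) = (-4 + z)*z = z*(-4 + z))
w = -6 (w = -3 + 3*(-4 + 3) = -3 + 3*(-1) = -3 - 3 = -6)
R(F) = -10 + 2*F/3 (R(F) = -(-2)*(F - 15)/3 = -(-2)*(-15 + F)/3 = -(90 - 6*F)/9 = -10 + 2*F/3)
1/(R(-250 - m) + 524857) = 1/((-10 + 2*(-250 - 2*I*√3)/3) + 524857) = 1/((-10 + (-500/3 - 4*I*√3/3)) + 524857) = 1/((-530/3 - 4*I*√3/3) + 524857) = 1/(1574041/3 - 4*I*√3/3)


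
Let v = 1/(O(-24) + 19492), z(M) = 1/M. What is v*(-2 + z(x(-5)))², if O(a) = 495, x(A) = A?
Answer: 11/45425 ≈ 0.00024216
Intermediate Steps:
z(M) = 1/M
v = 1/19987 (v = 1/(495 + 19492) = 1/19987 ≈ 5.0033e-5)
v*(-2 + z(x(-5)))² = (-2 + 1/(-5))²/19987 = (-2 - ⅕)²/19987 = (-11/5)²/19987 = (1/19987)*(121/25) = 11/45425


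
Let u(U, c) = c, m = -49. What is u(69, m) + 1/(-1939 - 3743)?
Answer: -278419/5682 ≈ -49.000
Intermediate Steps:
u(69, m) + 1/(-1939 - 3743) = -49 + 1/(-1939 - 3743) = -49 + 1/(-5682) = -49 - 1/5682 = -278419/5682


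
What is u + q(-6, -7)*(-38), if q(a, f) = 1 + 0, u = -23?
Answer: -61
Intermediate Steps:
q(a, f) = 1
u + q(-6, -7)*(-38) = -23 + 1*(-38) = -23 - 38 = -61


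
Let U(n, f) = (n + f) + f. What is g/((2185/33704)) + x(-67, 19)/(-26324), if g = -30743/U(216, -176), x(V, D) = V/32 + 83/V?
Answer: 7309949608132929/2096413877120 ≈ 3486.9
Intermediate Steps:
U(n, f) = n + 2*f (U(n, f) = (f + n) + f = n + 2*f)
x(V, D) = 83/V + V/32 (x(V, D) = V*(1/32) + 83/V = V/32 + 83/V = 83/V + V/32)
g = 30743/136 (g = -30743/(216 + 2*(-176)) = -30743/(216 - 352) = -30743/(-136) = -30743*(-1/136) = 30743/136 ≈ 226.05)
g/((2185/33704)) + x(-67, 19)/(-26324) = 30743/(136*((2185/33704))) + (83/(-67) + (1/32)*(-67))/(-26324) = 30743/(136*((2185*(1/33704)))) + (83*(-1/67) - 67/32)*(-1/26324) = 30743/(136*(2185/33704)) + (-83/67 - 67/32)*(-1/26324) = (30743/136)*(33704/2185) - 7145/2144*(-1/26324) = 129520259/37145 + 7145/56438656 = 7309949608132929/2096413877120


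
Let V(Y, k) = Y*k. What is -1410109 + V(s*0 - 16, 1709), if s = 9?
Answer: -1437453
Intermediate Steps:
-1410109 + V(s*0 - 16, 1709) = -1410109 + (9*0 - 16)*1709 = -1410109 + (0 - 16)*1709 = -1410109 - 16*1709 = -1410109 - 27344 = -1437453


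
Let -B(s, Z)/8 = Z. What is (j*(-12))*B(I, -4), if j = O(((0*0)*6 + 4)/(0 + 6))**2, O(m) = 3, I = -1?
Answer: -3456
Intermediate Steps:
B(s, Z) = -8*Z
j = 9 (j = 3**2 = 9)
(j*(-12))*B(I, -4) = (9*(-12))*(-8*(-4)) = -108*32 = -3456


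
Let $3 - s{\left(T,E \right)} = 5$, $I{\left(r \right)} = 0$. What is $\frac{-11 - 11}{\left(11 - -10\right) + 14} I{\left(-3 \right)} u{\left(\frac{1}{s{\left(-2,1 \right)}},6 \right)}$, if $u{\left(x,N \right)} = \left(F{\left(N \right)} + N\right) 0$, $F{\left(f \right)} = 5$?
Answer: $0$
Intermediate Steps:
$s{\left(T,E \right)} = -2$ ($s{\left(T,E \right)} = 3 - 5 = -2$)
$u{\left(x,N \right)} = 0$ ($u{\left(x,N \right)} = \left(5 + N\right) 0 = 0$)
$\frac{-11 - 11}{\left(11 - -10\right) + 14} I{\left(-3 \right)} u{\left(\frac{1}{s{\left(-2,1 \right)}},6 \right)} = \frac{-11 - 11}{\left(11 - -10\right) + 14} \cdot 0 \cdot 0 = - \frac{22}{\left(11 + 10\right) + 14} \cdot 0 \cdot 0 = - \frac{22}{21 + 14} \cdot 0 \cdot 0 = - \frac{22}{35} \cdot 0 \cdot 0 = \left(-22\right) \frac{1}{35} \cdot 0 \cdot 0 = \left(- \frac{22}{35}\right) 0 \cdot 0 = 0 \cdot 0 = 0$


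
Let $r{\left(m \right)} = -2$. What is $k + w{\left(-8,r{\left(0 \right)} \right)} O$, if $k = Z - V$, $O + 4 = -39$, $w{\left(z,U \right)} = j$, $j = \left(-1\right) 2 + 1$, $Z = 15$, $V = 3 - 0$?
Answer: $55$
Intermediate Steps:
$V = 3$ ($V = 3 + 0 = 3$)
$j = -1$ ($j = -2 + 1 = -1$)
$w{\left(z,U \right)} = -1$
$O = -43$ ($O = -4 - 39 = -43$)
$k = 12$ ($k = 15 - 3 = 12$)
$k + w{\left(-8,r{\left(0 \right)} \right)} O = 12 - -43 = 12 + 43 = 55$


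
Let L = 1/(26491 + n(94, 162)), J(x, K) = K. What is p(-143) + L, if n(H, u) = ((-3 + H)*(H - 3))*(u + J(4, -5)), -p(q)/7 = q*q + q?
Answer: -188566714335/1326608 ≈ -1.4214e+5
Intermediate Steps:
p(q) = -7*q - 7*q² (p(q) = -7*(q*q + q) = -7*(q² + q) = -7*(q + q²) = -7*q - 7*q²)
n(H, u) = (-3 + H)²*(-5 + u) (n(H, u) = ((-3 + H)*(H - 3))*(u - 5) = ((-3 + H)*(-3 + H))*(-5 + u) = (-3 + H)²*(-5 + u))
L = 1/1326608 (L = 1/(26491 + (-3 + 94)²*(-5 + 162)) = 1/(26491 + 91²*157) = 1/(26491 + 8281*157) = 1/(26491 + 1300117) = 1/1326608 ≈ 7.5380e-7)
p(-143) + L = -7*(-143)*(1 - 143) + 1/1326608 = -7*(-143)*(-142) + 1/1326608 = -142142 + 1/1326608 = -188566714335/1326608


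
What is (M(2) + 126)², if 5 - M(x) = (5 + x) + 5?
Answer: 14161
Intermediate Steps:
M(x) = -5 - x (M(x) = 5 - ((5 + x) + 5) = 5 - (10 + x) = 5 + (-10 - x) = -5 - x)
(M(2) + 126)² = ((-5 - 1*2) + 126)² = ((-5 - 2) + 126)² = (-7 + 126)² = 119² = 14161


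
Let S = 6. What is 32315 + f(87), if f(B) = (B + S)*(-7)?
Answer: 31664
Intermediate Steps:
f(B) = -42 - 7*B (f(B) = (B + 6)*(-7) = (6 + B)*(-7) = -42 - 7*B)
32315 + f(87) = 32315 + (-42 - 7*87) = 32315 + (-42 - 609) = 32315 - 651 = 31664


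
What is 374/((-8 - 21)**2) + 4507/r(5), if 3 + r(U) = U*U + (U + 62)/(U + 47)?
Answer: 197553038/1018451 ≈ 193.97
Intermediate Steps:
r(U) = -3 + U**2 + (62 + U)/(47 + U) (r(U) = -3 + (U*U + (U + 62)/(U + 47)) = -3 + (U**2 + (62 + U)/(47 + U)) = -3 + U**2 + (62 + U)/(47 + U))
374/((-8 - 21)**2) + 4507/r(5) = 374/((-8 - 21)**2) + 4507/(((-79 + 5**3 - 2*5 + 47*5**2)/(47 + 5))) = 374/((-29)**2) + 4507/(((-79 + 125 - 10 + 47*25)/52)) = 374/841 + 4507/(((-79 + 125 - 10 + 1175)/52)) = 374*(1/841) + 4507/(((1/52)*1211)) = 374/841 + 4507/(1211/52) = 374/841 + 4507*(52/1211) = 374/841 + 234364/1211 = 197553038/1018451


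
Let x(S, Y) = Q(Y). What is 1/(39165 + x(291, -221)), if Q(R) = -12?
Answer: 1/39153 ≈ 2.5541e-5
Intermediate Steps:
x(S, Y) = -12
1/(39165 + x(291, -221)) = 1/(39165 - 12) = 1/39153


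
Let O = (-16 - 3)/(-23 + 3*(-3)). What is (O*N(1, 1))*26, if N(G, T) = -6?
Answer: -741/8 ≈ -92.625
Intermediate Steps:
O = 19/32 (O = -19/(-23 - 9) = -19/(-32) = -19*(-1/32) = 19/32 ≈ 0.59375)
(O*N(1, 1))*26 = ((19/32)*(-6))*26 = -57/16*26 = -741/8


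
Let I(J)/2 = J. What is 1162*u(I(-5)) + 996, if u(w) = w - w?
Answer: 996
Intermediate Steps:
I(J) = 2*J
u(w) = 0
1162*u(I(-5)) + 996 = 1162*0 + 996 = 0 + 996 = 996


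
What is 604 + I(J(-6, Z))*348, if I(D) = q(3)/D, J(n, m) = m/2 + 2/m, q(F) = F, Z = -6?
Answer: 1454/5 ≈ 290.80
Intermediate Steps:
J(n, m) = m/2 + 2/m (J(n, m) = m*(½) + 2/m = m/2 + 2/m)
I(D) = 3/D
604 + I(J(-6, Z))*348 = 604 + (3/((½)*(-6) + 2/(-6)))*348 = 604 + (3/(-3 + 2*(-⅙)))*348 = 604 + (3/(-3 - ⅓))*348 = 604 + (3/(-10/3))*348 = 604 + (3*(-3/10))*348 = 604 - 9/10*348 = 604 - 1566/5 = 1454/5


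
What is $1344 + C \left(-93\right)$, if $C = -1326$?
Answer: $124662$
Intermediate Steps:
$1344 + C \left(-93\right) = 1344 - -123318 = 1344 + 123318 = 124662$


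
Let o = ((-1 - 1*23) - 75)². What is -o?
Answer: -9801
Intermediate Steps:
o = 9801 (o = ((-1 - 23) - 75)² = (-24 - 75)² = (-99)² = 9801)
-o = -1*9801 = -9801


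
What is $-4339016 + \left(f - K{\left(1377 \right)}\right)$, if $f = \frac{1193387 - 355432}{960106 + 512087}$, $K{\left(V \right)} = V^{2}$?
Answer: $- \frac{9179335985030}{1472193} \approx -6.2351 \cdot 10^{6}$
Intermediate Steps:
$f = \frac{837955}{1472193} \approx 0.56919$
$-4339016 + \left(f - K{\left(1377 \right)}\right) = -4339016 + \left(\frac{837955}{1472193} - 1377^{2}\right) = -4339016 + \left(\frac{837955}{1472193} - 1896129\right) = -4339016 - \frac{2791467002942}{1472193} = - \frac{9179335985030}{1472193}$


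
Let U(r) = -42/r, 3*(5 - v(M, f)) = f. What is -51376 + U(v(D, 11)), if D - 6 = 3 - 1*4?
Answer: -102815/2 ≈ -51408.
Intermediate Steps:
D = 5 (D = 6 + (3 - 1*4) = 6 + (3 - 4) = 6 - 1 = 5)
v(M, f) = 5 - f/3
-51376 + U(v(D, 11)) = -51376 - 42/(5 - ⅓*11) = -51376 - 42/(5 - 11/3) = -51376 - 42/4/3 = -51376 - 42*¾ = -51376 - 63/2 = -102815/2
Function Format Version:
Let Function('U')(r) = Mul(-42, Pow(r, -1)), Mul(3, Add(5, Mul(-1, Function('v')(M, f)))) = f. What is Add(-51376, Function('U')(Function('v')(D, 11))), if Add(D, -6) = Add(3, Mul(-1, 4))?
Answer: Rational(-102815, 2) ≈ -51408.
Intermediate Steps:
D = 5 (D = Add(6, Add(3, Mul(-1, 4))) = Add(6, Add(3, -4)) = Add(6, -1) = 5)
Function('v')(M, f) = Add(5, Mul(Rational(-1, 3), f))
Add(-51376, Function('U')(Function('v')(D, 11))) = Add(-51376, Mul(-42, Pow(Add(5, Mul(Rational(-1, 3), 11)), -1))) = Add(-51376, Mul(-42, Pow(Add(5, Rational(-11, 3)), -1))) = Add(-51376, Mul(-42, Pow(Rational(4, 3), -1))) = Add(-51376, Mul(-42, Rational(3, 4))) = Add(-51376, Rational(-63, 2)) = Rational(-102815, 2)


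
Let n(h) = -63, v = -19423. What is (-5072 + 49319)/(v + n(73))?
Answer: -44247/19486 ≈ -2.2707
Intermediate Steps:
(-5072 + 49319)/(v + n(73)) = (-5072 + 49319)/(-19423 - 63) = 44247/(-19486) = 44247*(-1/19486) = -44247/19486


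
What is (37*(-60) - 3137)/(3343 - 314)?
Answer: -5357/3029 ≈ -1.7686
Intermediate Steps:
(37*(-60) - 3137)/(3343 - 314) = (-2220 - 3137)/3029 = -5357*1/3029 = -5357/3029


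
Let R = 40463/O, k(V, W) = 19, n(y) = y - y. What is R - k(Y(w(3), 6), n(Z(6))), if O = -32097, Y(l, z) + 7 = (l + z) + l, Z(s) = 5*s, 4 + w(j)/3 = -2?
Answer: -650306/32097 ≈ -20.261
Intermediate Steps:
w(j) = -18 (w(j) = -12 + 3*(-2) = -12 - 6 = -18)
n(y) = 0
Y(l, z) = -7 + z + 2*l (Y(l, z) = -7 + ((l + z) + l) = -7 + (z + 2*l) = -7 + z + 2*l)
R = -40463/32097 (R = 40463/(-32097) = 40463*(-1/32097) = -40463/32097 ≈ -1.2606)
R - k(Y(w(3), 6), n(Z(6))) = -40463/32097 - 1*19 = -40463/32097 - 19 = -650306/32097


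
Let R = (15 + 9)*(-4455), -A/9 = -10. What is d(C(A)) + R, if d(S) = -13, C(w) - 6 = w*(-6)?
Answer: -106933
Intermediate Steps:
A = 90 (A = -9*(-10) = 90)
C(w) = 6 - 6*w (C(w) = 6 + w*(-6) = 6 - 6*w)
R = -106920 (R = 24*(-4455) = -106920)
d(C(A)) + R = -13 - 106920 = -106933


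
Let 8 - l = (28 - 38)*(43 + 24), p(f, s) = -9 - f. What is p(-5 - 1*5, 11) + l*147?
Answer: 99667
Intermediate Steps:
l = 678 (l = 8 - (28 - 38)*(43 + 24) = 8 - (-10)*67 = 8 - 1*(-670) = 8 + 670 = 678)
p(-5 - 1*5, 11) + l*147 = (-9 - (-5 - 1*5)) + 678*147 = (-9 - (-5 - 5)) + 99666 = (-9 - 1*(-10)) + 99666 = (-9 + 10) + 99666 = 1 + 99666 = 99667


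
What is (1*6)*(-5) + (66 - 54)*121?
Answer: 1422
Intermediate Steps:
(1*6)*(-5) + (66 - 54)*121 = 6*(-5) + 12*121 = -30 + 1452 = 1422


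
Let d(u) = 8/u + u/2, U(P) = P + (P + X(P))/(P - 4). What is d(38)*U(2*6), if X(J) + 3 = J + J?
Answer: 47085/152 ≈ 309.77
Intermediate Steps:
X(J) = -3 + 2*J (X(J) = -3 + (J + J) = -3 + 2*J)
U(P) = P + (-3 + 3*P)/(-4 + P) (U(P) = P + (P + (-3 + 2*P))/(P - 4) = P + (-3 + 3*P)/(-4 + P))
d(u) = u/2 + 8/u (d(u) = 8/u + u*(½) = 8/u + u/2 = u/2 + 8/u)
d(38)*U(2*6) = ((½)*38 + 8/38)*((-3 + (2*6)² - 2*6)/(-4 + 2*6)) = (19 + 8*(1/38))*((-3 + 12² - 1*12)/(-4 + 12)) = (19 + 4/19)*((-3 + 144 - 12)/8) = 365*((⅛)*129)/19 = (365/19)*(129/8) = 47085/152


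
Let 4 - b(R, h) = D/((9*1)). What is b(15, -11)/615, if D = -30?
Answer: 22/1845 ≈ 0.011924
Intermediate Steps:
b(R, h) = 22/3 (b(R, h) = 4 - (-30)/(9*1) = 4 - (-30)/9 = 4 - 1*(-10/3) = 4 + 10/3 = 22/3)
b(15, -11)/615 = (22/3)/615 = (22/3)*(1/615) = 22/1845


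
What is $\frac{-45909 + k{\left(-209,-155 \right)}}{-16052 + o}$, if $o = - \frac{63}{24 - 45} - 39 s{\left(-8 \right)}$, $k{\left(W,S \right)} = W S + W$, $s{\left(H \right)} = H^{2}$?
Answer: $\frac{13723}{18545} \approx 0.73998$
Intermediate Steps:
$k{\left(W,S \right)} = W + S W$ ($k{\left(W,S \right)} = S W + W = W + S W$)
$o = -2493$ ($o = - \frac{63}{24 - 45} - 39 \left(-8\right)^{2} = - \frac{63}{24 - 45} - 2496 = - \frac{63}{-21} - 2496 = \left(-63\right) \left(- \frac{1}{21}\right) - 2496 = 3 - 2496 = -2493$)
$\frac{-45909 + k{\left(-209,-155 \right)}}{-16052 + o} = \frac{-45909 - 209 \left(1 - 155\right)}{-16052 - 2493} = \frac{-45909 - -32186}{-18545} = \left(-45909 + 32186\right) \left(- \frac{1}{18545}\right) = \left(-13723\right) \left(- \frac{1}{18545}\right) = \frac{13723}{18545}$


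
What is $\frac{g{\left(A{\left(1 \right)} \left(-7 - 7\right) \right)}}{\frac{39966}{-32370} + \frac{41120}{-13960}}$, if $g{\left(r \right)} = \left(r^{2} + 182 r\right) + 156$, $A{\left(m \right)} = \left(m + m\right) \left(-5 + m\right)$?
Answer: $- \frac{20764124940}{2623583} \approx -7914.4$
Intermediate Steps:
$A{\left(m \right)} = 2 m \left(-5 + m\right)$
$g{\left(r \right)} = 156 + r^{2} + 182 r$
$\frac{g{\left(A{\left(1 \right)} \left(-7 - 7\right) \right)}}{\frac{39966}{-32370} + \frac{41120}{-13960}} = \frac{156 + \left(2 \cdot 1 \left(-5 + 1\right) \left(-7 - 7\right)\right)^{2} + 182 \cdot 2 \cdot 1 \left(-5 + 1\right) \left(-7 - 7\right)}{\frac{39966}{-32370} + \frac{41120}{-13960}} = \frac{156 + \left(2 \cdot 1 \left(-4\right) \left(-14\right)\right)^{2} + 182 \cdot 2 \cdot 1 \left(-4\right) \left(-14\right)}{39966 \left(- \frac{1}{32370}\right) + 41120 \left(- \frac{1}{13960}\right)} = \frac{156 + \left(\left(-8\right) \left(-14\right)\right)^{2} + 182 \left(\left(-8\right) \left(-14\right)\right)}{- \frac{6661}{5395} - \frac{1028}{349}} = \frac{156 + 112^{2} + 182 \cdot 112}{- \frac{7870749}{1882855}} = \left(156 + 12544 + 20384\right) \left(- \frac{1882855}{7870749}\right) = 33084 \left(- \frac{1882855}{7870749}\right) = - \frac{20764124940}{2623583}$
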